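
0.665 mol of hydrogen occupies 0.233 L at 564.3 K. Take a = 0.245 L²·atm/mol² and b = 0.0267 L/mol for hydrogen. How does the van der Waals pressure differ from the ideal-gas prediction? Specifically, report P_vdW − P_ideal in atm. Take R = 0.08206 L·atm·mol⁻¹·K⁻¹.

ΔP ≈ 8.91 atm

Ideal: P_ideal = nRT/V = (0.665)(0.08206)(564.3)/0.233 = 132.162 atm
vdW: P = nRT/(V − nb) − a n²/V² = 30.7938/0.215245 − 0.108345/0.0542890 = 143.064 − 1.99571 = 141.068 atm
ΔP = 141.068 − 132.162 = 8.91 atm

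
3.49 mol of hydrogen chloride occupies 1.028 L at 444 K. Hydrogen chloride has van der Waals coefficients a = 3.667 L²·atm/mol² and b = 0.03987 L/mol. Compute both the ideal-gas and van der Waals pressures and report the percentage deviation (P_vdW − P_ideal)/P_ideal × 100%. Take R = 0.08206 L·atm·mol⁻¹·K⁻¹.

-18.51 %

Ideal: P_ideal = nRT/V = (3.49)(0.08206)(444)/1.028 = 123.693 atm
vdW: P = nRT/(V − nb) − a n²/V² = 127.157/0.888854 − 44.6644/1.05678 = 143.057 − 42.2646 = 100.792 atm
% deviation = (100.792 − 123.693)/123.693 × 100% = -18.51%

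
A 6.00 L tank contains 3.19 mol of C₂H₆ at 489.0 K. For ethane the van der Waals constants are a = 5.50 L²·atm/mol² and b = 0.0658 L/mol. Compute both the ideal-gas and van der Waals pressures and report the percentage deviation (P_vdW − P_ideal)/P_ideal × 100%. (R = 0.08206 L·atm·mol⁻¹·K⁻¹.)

Ideal: P_ideal = nRT/V = (3.19)(0.08206)(489.0)/6.00 = 21.3344 atm
vdW: P = nRT/(V − nb) − a n²/V² = 128.006/5.79010 − 55.9686/36.0000 = 22.1077 − 1.55468 = 20.5530 atm
% deviation = (20.5530 − 21.3344)/21.3344 × 100% = -3.66%

-3.66 %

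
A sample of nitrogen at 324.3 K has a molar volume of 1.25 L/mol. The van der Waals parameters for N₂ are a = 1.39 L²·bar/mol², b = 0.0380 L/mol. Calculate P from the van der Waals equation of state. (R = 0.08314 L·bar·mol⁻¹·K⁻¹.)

P = RT/(V_m − b) − a/V_m²
RT/(V_m − b) = (0.08314)(324.3)/(1.25 − 0.0380) = 26.962/1.2120 = 22.246 bar
a/V_m² = 1.39/(1.25)² = 0.88960 bar
P = 22.246 − 0.88960 = 21.36 bar

P ≈ 21.36 bar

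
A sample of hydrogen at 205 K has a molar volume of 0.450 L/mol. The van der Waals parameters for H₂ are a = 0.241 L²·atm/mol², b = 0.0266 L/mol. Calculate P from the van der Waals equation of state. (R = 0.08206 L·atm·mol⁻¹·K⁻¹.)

P ≈ 38.54 atm

P = RT/(V_m − b) − a/V_m²
RT/(V_m − b) = (0.08206)(205)/(0.450 − 0.0266) = 16.822/0.42340 = 39.731 atm
a/V_m² = 0.241/(0.450)² = 1.1901 atm
P = 39.731 − 1.1901 = 38.54 atm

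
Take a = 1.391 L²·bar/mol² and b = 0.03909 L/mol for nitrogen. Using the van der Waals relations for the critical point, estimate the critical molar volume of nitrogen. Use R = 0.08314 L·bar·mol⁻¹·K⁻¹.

For a van der Waals gas, V_m,c = 3b.
V_m,c = 3×0.03909 = 0.1173 L/mol

V_m,c ≈ 0.1173 L/mol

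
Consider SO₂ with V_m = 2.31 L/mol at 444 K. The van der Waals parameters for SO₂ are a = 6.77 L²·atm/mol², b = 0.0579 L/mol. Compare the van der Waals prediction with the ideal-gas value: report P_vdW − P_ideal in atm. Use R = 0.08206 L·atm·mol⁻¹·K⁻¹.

Ideal: P_ideal = RT/V_m = (0.08206)(444)/2.31 = 15.7726 atm
vdW: P = RT/(V_m − b) − a/V_m² = 36.4346/2.25210 − 6.77/5.33610 = 16.1781 − 1.26872 = 14.9094 atm
ΔP = 14.9094 − 15.7726 = -0.863 atm

ΔP ≈ -0.863 atm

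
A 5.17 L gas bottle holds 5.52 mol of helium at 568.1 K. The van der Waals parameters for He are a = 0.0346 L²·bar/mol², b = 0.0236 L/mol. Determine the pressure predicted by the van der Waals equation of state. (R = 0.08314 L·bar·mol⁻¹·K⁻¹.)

P = nRT/(V − nb) − a n²/V²
nRT/(V − nb) = (5.52)(0.08314)(568.1)/(5.17 − 5.52×0.0236) = 260.72/5.0397 = 51.733 bar
a n²/V² = (0.0346)(5.52)²/(5.17)² = 0.039443 bar
P = 51.733 − 0.039443 = 51.69 bar

P ≈ 51.69 bar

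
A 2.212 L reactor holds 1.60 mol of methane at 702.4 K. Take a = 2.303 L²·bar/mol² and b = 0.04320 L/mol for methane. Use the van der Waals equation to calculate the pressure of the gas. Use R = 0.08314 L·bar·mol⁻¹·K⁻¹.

P ≈ 42.40 bar

P = nRT/(V − nb) − a n²/V²
nRT/(V − nb) = (1.60)(0.08314)(702.4)/(2.212 − 1.60×0.04320) = 93.436/2.1429 = 43.603 bar
a n²/V² = (2.303)(1.60)²/(2.212)² = 1.2049 bar
P = 43.603 − 1.2049 = 42.40 bar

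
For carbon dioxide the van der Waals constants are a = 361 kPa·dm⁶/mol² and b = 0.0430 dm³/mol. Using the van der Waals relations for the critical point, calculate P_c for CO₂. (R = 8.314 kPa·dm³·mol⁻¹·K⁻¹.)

For a van der Waals gas, P_c = a/(27b²).
P_c = 361/(27×(0.0430)²) = 361/0.049923 = 7231 kPa

P_c ≈ 7231 kPa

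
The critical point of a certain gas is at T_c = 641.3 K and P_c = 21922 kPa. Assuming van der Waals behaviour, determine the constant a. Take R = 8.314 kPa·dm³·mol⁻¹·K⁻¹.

a ≈ 547.1 kPa·dm⁶/mol²

From T_c = 8a/(27Rb) and P_c = a/(27b²): a = 27 R² T_c²/(64 P_c).
a = 27×(8.314)²×(641.3)²/(64×21922) = 767549308/1403008 = 547.1 kPa·dm⁶/mol²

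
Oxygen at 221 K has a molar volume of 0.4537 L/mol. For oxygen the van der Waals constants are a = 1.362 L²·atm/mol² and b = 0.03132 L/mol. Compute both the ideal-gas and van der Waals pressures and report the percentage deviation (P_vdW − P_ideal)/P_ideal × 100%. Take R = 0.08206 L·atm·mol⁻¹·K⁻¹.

-9.14 %

Ideal: P_ideal = RT/V_m = (0.08206)(221)/0.4537 = 39.9719 atm
vdW: P = RT/(V_m − b) − a/V_m² = 18.1353/0.422380 − 1.362/0.205844 = 42.9360 − 6.61666 = 36.3193 atm
% deviation = (36.3193 − 39.9719)/39.9719 × 100% = -9.14%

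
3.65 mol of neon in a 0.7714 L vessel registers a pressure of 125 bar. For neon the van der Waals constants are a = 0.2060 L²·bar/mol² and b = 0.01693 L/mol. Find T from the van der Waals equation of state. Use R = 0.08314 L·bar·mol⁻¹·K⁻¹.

T ≈ 303.1 K

T = (P + a n²/V²)(V − nb)/(nR)
P + a n²/V² = 125 + (0.2060)(3.65)²/(0.7714)² = 129.61 bar
V − nb = 0.7714 − (3.65)(0.01693) = 0.70961 L
T = (129.61)(0.70961)/((3.65)(0.08314)) = 303.1 K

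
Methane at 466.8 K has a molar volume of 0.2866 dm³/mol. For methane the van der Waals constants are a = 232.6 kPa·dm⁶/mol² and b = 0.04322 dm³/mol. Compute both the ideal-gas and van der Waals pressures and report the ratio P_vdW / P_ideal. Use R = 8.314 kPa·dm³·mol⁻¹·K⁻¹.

Ideal: P_ideal = RT/V_m = (8.314)(466.8)/0.2866 = 13541.4 kPa
vdW: P = RT/(V_m − b) − a/V_m² = 3880.98/0.243380 − 232.6/0.0821396 = 15946.2 − 2831.76 = 13114.4 kPa
Ratio = 13114.4/13541.4 = 0.9685

P_vdW / P_ideal ≈ 0.9685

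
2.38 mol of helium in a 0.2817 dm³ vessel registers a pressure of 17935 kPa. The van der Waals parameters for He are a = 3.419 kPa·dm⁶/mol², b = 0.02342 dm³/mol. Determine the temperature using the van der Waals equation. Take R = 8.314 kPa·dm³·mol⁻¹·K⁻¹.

T ≈ 207.6 K

T = (P + a n²/V²)(V − nb)/(nR)
P + a n²/V² = 17935 + (3.419)(2.38)²/(0.2817)² = 18179 kPa
V − nb = 0.2817 − (2.38)(0.02342) = 0.22596 dm³
T = (18179)(0.22596)/((2.38)(8.314)) = 207.6 K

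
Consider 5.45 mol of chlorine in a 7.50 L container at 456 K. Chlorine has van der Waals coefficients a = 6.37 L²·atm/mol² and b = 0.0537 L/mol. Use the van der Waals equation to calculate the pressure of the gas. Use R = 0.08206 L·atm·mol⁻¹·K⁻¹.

P ≈ 24.93 atm

P = nRT/(V − nb) − a n²/V²
nRT/(V − nb) = (5.45)(0.08206)(456)/(7.50 − 5.45×0.0537) = 203.94/7.2073 = 28.296 atm
a n²/V² = (6.37)(5.45)²/(7.50)² = 3.3636 atm
P = 28.296 − 3.3636 = 24.93 atm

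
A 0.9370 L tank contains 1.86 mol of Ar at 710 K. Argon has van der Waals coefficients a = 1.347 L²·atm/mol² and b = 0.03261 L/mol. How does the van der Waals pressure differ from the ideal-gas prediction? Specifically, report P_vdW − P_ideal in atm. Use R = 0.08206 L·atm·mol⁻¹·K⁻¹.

Ideal: P_ideal = nRT/V = (1.86)(0.08206)(710)/0.9370 = 115.655 atm
vdW: P = nRT/(V − nb) − a n²/V² = 108.368/0.876345 − 4.66008/0.877969 = 123.659 − 5.30780 = 118.351 atm
ΔP = 118.351 − 115.655 = 2.70 atm

ΔP ≈ 2.70 atm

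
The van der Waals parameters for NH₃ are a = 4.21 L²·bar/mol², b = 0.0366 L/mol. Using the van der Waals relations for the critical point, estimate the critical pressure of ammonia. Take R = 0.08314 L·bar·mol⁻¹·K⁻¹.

For a van der Waals gas, P_c = a/(27b²).
P_c = 4.21/(27×(0.0366)²) = 4.21/0.036168 = 116.4 bar

P_c ≈ 116.4 bar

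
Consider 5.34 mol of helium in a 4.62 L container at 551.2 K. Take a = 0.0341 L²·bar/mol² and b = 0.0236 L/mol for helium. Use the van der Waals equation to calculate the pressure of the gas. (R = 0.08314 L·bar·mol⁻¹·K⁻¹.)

P ≈ 54.41 bar

P = nRT/(V − nb) − a n²/V²
nRT/(V − nb) = (5.34)(0.08314)(551.2)/(4.62 − 5.34×0.0236) = 244.71/4.4940 = 54.453 bar
a n²/V² = (0.0341)(5.34)²/(4.62)² = 0.045557 bar
P = 54.453 − 0.045557 = 54.41 bar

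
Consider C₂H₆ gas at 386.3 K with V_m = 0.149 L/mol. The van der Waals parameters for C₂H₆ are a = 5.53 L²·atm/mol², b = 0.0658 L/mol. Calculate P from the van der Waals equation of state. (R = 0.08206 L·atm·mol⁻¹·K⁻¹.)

P ≈ 131.9 atm

P = RT/(V_m − b) − a/V_m²
RT/(V_m − b) = (0.08206)(386.3)/(0.149 − 0.0658) = 31.700/0.083200 = 381.01 atm
a/V_m² = 5.53/(0.149)² = 249.09 atm
P = 381.01 − 249.09 = 131.9 atm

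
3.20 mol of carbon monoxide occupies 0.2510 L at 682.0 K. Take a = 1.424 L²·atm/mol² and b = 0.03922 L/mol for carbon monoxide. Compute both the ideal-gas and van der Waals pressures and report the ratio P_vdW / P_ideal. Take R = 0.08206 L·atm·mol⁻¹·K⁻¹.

P_vdW / P_ideal ≈ 1.676

Ideal: P_ideal = nRT/V = (3.20)(0.08206)(682.0)/0.2510 = 713.497 atm
vdW: P = nRT/(V − nb) − a n²/V² = 179.088/0.125496 − 14.5818/0.0630010 = 1427.04 − 231.453 = 1195.59 atm
Ratio = 1195.59/713.497 = 1.676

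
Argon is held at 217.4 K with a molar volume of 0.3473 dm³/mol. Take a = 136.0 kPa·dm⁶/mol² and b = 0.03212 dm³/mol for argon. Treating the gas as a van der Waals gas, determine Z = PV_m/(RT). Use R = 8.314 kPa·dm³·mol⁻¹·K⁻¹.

Z ≈ 0.8853

P = RT/(V_m − b) − a/V_m² = (8.314)(217.4)/(0.3473 − 0.03212) − 136.0/(0.3473)²
  = 1807.5/0.31518 − 1127.5 = 5734.8 − 1127.5 = 4607.3 kPa
Z = PV_m/(RT) = (4607.3)(0.3473)/((8.314)(217.4)) = 1600.1/1807.5 = 0.8853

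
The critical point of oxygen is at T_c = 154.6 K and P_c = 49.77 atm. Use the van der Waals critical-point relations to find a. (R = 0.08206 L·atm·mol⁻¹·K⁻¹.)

a ≈ 1.364 L²·atm/mol²

From T_c = 8a/(27Rb) and P_c = a/(27b²): a = 27 R² T_c²/(64 P_c).
a = 27×(0.08206)²×(154.6)²/(64×49.77) = 4345.6/3185.3 = 1.364 L²·atm/mol²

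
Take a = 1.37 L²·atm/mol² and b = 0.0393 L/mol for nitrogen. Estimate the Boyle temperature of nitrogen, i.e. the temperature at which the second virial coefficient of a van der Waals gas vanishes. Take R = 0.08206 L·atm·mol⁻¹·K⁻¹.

For a van der Waals gas the second virial coefficient B₂ = b − a/(RT) vanishes at T_B = a/(Rb).
T_B = 1.37/(0.08206×0.0393) = 1.37/0.0032250 = 424.8 K

T_B ≈ 424.8 K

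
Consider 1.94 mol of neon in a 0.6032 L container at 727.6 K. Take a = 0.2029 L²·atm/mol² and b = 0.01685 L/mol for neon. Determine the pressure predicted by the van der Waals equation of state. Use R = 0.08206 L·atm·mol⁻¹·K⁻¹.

P ≈ 200.9 atm

P = nRT/(V − nb) − a n²/V²
nRT/(V − nb) = (1.94)(0.08206)(727.6)/(0.6032 − 1.94×0.01685) = 115.83/0.57051 = 203.03 atm
a n²/V² = (0.2029)(1.94)²/(0.6032)² = 2.0988 atm
P = 203.03 − 2.0988 = 200.9 atm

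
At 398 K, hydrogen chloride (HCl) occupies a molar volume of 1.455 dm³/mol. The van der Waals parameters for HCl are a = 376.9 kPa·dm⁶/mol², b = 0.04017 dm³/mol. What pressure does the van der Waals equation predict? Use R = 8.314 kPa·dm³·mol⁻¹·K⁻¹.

P = RT/(V_m − b) − a/V_m²
RT/(V_m − b) = (8.314)(398)/(1.455 − 0.04017) = 3309.0/1.4148 = 2338.8 kPa
a/V_m² = 376.9/(1.455)² = 178.03 kPa
P = 2338.8 − 178.03 = 2161 kPa

P ≈ 2161 kPa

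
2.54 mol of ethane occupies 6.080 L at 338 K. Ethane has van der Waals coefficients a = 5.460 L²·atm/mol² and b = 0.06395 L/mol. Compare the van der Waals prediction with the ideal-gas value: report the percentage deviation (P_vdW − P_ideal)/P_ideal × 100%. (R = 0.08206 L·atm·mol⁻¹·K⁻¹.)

Ideal: P_ideal = nRT/V = (2.54)(0.08206)(338)/6.080 = 11.5872 atm
vdW: P = nRT/(V − nb) − a n²/V² = 70.4502/5.91757 − 35.2257/36.9664 = 11.9053 − 0.952911 = 10.9524 atm
% deviation = (10.9524 − 11.5872)/11.5872 × 100% = -5.48%

-5.48 %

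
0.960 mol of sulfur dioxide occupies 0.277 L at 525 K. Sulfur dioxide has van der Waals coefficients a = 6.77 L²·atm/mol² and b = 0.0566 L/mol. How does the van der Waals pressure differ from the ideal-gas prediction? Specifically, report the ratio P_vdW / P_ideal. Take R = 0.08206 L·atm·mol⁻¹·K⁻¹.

P_vdW / P_ideal ≈ 0.6994

Ideal: P_ideal = nRT/V = (0.960)(0.08206)(525)/0.277 = 149.308 atm
vdW: P = nRT/(V − nb) − a n²/V² = 41.3582/0.222664 − 6.23923/0.0767290 = 185.743 − 81.3151 = 104.428 atm
Ratio = 104.428/149.308 = 0.6994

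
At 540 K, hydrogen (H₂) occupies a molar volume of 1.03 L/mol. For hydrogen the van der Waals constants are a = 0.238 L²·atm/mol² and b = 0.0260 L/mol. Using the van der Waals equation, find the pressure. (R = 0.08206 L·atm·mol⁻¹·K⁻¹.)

P ≈ 43.91 atm

P = RT/(V_m − b) − a/V_m²
RT/(V_m − b) = (0.08206)(540)/(1.03 − 0.0260) = 44.312/1.0040 = 44.135 atm
a/V_m² = 0.238/(1.03)² = 0.22434 atm
P = 44.135 − 0.22434 = 43.91 atm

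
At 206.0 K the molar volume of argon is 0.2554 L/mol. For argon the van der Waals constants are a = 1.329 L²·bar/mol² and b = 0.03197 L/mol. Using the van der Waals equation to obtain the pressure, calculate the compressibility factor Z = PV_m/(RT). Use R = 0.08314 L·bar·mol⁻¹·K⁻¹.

Z ≈ 0.8393

P = RT/(V_m − b) − a/V_m² = (0.08314)(206.0)/(0.2554 − 0.03197) − 1.329/(0.2554)²
  = 17.127/0.22343 − 20.374 = 76.655 − 20.374 = 56.281 bar
Z = PV_m/(RT) = (56.281)(0.2554)/((0.08314)(206.0)) = 14.374/17.127 = 0.8393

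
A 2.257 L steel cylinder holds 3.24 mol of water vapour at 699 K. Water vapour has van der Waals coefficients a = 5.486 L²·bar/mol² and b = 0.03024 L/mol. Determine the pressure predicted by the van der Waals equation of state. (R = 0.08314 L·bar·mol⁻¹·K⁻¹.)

P = nRT/(V − nb) − a n²/V²
nRT/(V − nb) = (3.24)(0.08314)(699)/(2.257 − 3.24×0.03024) = 188.29/2.1590 = 87.212 bar
a n²/V² = (5.486)(3.24)²/(2.257)² = 11.305 bar
P = 87.212 − 11.305 = 75.91 bar

P ≈ 75.91 bar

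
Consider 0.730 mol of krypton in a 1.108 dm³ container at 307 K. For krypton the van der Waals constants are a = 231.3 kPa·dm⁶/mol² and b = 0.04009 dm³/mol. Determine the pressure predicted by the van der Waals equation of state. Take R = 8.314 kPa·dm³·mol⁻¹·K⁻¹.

P ≈ 1627 kPa

P = nRT/(V − nb) − a n²/V²
nRT/(V − nb) = (0.730)(8.314)(307)/(1.108 − 0.730×0.04009) = 1863.3/1.0787 = 1727.4 kPa
a n²/V² = (231.3)(0.730)²/(1.108)² = 100.40 kPa
P = 1727.4 − 100.40 = 1627 kPa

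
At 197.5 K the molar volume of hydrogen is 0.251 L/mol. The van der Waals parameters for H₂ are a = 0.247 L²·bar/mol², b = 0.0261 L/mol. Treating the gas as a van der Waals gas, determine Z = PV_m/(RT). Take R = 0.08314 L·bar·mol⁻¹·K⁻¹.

Z ≈ 1.056

P = RT/(V_m − b) − a/V_m² = (0.08314)(197.5)/(0.251 − 0.0261) − 0.247/(0.251)²
  = 16.420/0.22490 − 3.9206 = 73.010 − 3.9206 = 69.089 bar
Z = PV_m/(RT) = (69.089)(0.251)/((0.08314)(197.5)) = 17.341/16.420 = 1.056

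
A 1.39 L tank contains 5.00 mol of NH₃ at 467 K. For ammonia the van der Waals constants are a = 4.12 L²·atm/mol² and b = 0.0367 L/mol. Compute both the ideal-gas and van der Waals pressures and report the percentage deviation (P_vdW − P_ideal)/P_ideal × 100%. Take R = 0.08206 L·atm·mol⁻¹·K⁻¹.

-23.46 %

Ideal: P_ideal = nRT/V = (5.00)(0.08206)(467)/1.39 = 137.849 atm
vdW: P = nRT/(V − nb) − a n²/V² = 191.610/1.20650 − 103.000/1.93210 = 158.815 − 53.3099 = 105.505 atm
% deviation = (105.505 − 137.849)/137.849 × 100% = -23.46%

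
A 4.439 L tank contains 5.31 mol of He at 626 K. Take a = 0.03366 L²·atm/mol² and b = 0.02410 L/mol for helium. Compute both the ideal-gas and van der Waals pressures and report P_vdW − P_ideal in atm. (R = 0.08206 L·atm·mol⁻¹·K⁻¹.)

Ideal: P_ideal = nRT/V = (5.31)(0.08206)(626)/4.439 = 61.4491 atm
vdW: P = nRT/(V − nb) − a n²/V² = 272.772/4.31103 − 0.949081/19.7047 = 63.2730 − 0.0481652 = 63.2248 atm
ΔP = 63.2248 − 61.4491 = 1.776 atm

ΔP ≈ 1.776 atm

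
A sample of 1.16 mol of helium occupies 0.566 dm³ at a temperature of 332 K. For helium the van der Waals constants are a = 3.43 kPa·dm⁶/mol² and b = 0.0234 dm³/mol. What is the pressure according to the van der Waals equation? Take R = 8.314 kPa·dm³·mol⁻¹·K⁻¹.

P ≈ 5928 kPa

P = nRT/(V − nb) − a n²/V²
nRT/(V − nb) = (1.16)(8.314)(332)/(0.566 − 1.16×0.0234) = 3201.9/0.53886 = 5942.0 kPa
a n²/V² = (3.43)(1.16)²/(0.566)² = 14.407 kPa
P = 5942.0 − 14.407 = 5928 kPa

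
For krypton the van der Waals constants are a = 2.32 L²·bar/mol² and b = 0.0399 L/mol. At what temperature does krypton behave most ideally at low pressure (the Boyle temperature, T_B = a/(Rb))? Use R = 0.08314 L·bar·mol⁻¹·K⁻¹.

T_B ≈ 699.4 K

For a van der Waals gas the second virial coefficient B₂ = b − a/(RT) vanishes at T_B = a/(Rb).
T_B = 2.32/(0.08314×0.0399) = 2.32/0.0033173 = 699.4 K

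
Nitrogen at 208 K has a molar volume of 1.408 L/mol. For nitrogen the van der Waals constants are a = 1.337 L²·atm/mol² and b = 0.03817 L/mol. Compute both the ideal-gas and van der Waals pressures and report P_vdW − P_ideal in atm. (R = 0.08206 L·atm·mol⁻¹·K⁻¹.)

ΔP ≈ -0.337 atm

Ideal: P_ideal = RT/V_m = (0.08206)(208)/1.408 = 12.1225 atm
vdW: P = RT/(V_m − b) − a/V_m² = 17.0685/1.36983 − 1.337/1.98246 = 12.4603 − 0.674415 = 11.7859 atm
ΔP = 11.7859 − 12.1225 = -0.337 atm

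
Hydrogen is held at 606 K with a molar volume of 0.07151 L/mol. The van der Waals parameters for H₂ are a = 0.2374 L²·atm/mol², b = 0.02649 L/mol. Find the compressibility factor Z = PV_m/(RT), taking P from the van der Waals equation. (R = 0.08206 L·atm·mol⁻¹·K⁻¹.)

P = RT/(V_m − b) − a/V_m² = (0.08206)(606)/(0.07151 − 0.02649) − 0.2374/(0.07151)²
  = 49.728/0.045020 − 46.424 = 1104.6 − 46.424 = 1058.2 atm
Z = PV_m/(RT) = (1058.2)(0.07151)/((0.08206)(606)) = 75.672/49.728 = 1.522

Z ≈ 1.522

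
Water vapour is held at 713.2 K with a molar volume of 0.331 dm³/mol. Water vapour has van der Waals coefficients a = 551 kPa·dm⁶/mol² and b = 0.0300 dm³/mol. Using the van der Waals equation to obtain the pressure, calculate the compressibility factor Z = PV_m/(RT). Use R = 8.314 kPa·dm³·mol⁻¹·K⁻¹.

Z ≈ 0.8189

P = RT/(V_m − b) − a/V_m² = (8.314)(713.2)/(0.331 − 0.0300) − 551/(0.331)²
  = 5929.5/0.30100 − 5029.2 = 19699 − 5029.2 = 14670 kPa
Z = PV_m/(RT) = (14670)(0.331)/((8.314)(713.2)) = 4855.8/5929.5 = 0.8189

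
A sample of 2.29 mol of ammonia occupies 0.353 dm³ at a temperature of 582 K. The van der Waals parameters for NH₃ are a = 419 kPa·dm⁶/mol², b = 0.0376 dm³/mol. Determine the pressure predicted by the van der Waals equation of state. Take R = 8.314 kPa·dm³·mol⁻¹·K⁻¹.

P = nRT/(V − nb) − a n²/V²
nRT/(V − nb) = (2.29)(8.314)(582)/(0.353 − 2.29×0.0376) = 11081/0.26690 = 41517 kPa
a n²/V² = (419)(2.29)²/(0.353)² = 17633 kPa
P = 41517 − 17633 = 23884 kPa

P ≈ 23884 kPa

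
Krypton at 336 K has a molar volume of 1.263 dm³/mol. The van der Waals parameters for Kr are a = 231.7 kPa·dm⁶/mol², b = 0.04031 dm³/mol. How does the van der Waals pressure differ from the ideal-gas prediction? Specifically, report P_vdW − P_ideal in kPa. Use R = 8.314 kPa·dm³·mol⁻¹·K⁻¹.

ΔP ≈ -72.3 kPa

Ideal: P_ideal = RT/V_m = (8.314)(336)/1.263 = 2211.80 kPa
vdW: P = RT/(V_m − b) − a/V_m² = 2793.50/1.22269 − 231.7/1.59517 = 2284.72 − 145.251 = 2139.47 kPa
ΔP = 2139.47 − 2211.80 = -72.3 kPa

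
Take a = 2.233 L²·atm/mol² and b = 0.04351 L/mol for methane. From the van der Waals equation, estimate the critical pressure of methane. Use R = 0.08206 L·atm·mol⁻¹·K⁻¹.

For a van der Waals gas, P_c = a/(27b²).
P_c = 2.233/(27×(0.04351)²) = 2.233/0.051114 = 43.69 atm

P_c ≈ 43.69 atm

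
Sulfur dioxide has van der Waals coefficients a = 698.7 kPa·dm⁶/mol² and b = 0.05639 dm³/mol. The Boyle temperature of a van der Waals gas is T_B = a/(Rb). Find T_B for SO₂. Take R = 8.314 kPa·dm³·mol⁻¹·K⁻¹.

T_B ≈ 1490 K

For a van der Waals gas the second virial coefficient B₂ = b − a/(RT) vanishes at T_B = a/(Rb).
T_B = 698.7/(8.314×0.05639) = 698.7/0.46883 = 1490 K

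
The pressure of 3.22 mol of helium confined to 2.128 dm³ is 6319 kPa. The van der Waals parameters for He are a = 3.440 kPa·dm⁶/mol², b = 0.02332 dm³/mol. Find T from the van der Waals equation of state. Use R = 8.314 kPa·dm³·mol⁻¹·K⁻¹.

T ≈ 485.2 K

T = (P + a n²/V²)(V − nb)/(nR)
P + a n²/V² = 6319 + (3.440)(3.22)²/(2.128)² = 6326.9 kPa
V − nb = 2.128 − (3.22)(0.02332) = 2.0529 dm³
T = (6326.9)(2.0529)/((3.22)(8.314)) = 485.2 K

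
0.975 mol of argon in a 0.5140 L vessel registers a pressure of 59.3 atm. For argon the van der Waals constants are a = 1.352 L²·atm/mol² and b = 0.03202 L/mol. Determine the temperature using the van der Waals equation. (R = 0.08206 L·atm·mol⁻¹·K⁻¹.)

T = (P + a n²/V²)(V − nb)/(nR)
P + a n²/V² = 59.3 + (1.352)(0.975)²/(0.5140)² = 64.165 atm
V − nb = 0.5140 − (0.975)(0.03202) = 0.48278 L
T = (64.165)(0.48278)/((0.975)(0.08206)) = 387.2 K

T ≈ 387.2 K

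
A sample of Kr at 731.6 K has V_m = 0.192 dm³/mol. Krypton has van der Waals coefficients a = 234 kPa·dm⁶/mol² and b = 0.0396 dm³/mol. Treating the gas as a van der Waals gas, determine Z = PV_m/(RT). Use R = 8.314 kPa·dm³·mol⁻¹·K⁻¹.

Z ≈ 1.059

P = RT/(V_m − b) − a/V_m² = (8.314)(731.6)/(0.192 − 0.0396) − 234/(0.192)²
  = 6082.5/0.15240 − 6347.7 = 39911 − 6347.7 = 33563 kPa
Z = PV_m/(RT) = (33563)(0.192)/((8.314)(731.6)) = 6444.1/6082.5 = 1.059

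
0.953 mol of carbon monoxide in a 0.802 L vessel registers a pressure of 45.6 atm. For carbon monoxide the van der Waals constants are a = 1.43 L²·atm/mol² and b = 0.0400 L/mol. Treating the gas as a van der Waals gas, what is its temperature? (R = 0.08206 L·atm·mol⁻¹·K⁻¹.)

T = (P + a n²/V²)(V − nb)/(nR)
P + a n²/V² = 45.6 + (1.43)(0.953)²/(0.802)² = 47.619 atm
V − nb = 0.802 − (0.953)(0.0400) = 0.76388 L
T = (47.619)(0.76388)/((0.953)(0.08206)) = 465.1 K

T ≈ 465.1 K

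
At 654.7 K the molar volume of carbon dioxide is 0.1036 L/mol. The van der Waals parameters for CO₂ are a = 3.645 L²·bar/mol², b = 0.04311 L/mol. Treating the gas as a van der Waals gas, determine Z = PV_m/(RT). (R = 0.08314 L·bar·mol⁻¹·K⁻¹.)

P = RT/(V_m − b) − a/V_m² = (0.08314)(654.7)/(0.1036 − 0.04311) − 3.645/(0.1036)²
  = 54.432/0.060490 − 339.61 = 899.85 − 339.61 = 560.24 bar
Z = PV_m/(RT) = (560.24)(0.1036)/((0.08314)(654.7)) = 58.041/54.432 = 1.066

Z ≈ 1.066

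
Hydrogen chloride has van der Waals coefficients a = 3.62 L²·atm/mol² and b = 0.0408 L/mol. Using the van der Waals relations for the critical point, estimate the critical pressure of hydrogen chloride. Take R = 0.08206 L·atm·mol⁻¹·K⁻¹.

For a van der Waals gas, P_c = a/(27b²).
P_c = 3.62/(27×(0.0408)²) = 3.62/0.044945 = 80.54 atm

P_c ≈ 80.54 atm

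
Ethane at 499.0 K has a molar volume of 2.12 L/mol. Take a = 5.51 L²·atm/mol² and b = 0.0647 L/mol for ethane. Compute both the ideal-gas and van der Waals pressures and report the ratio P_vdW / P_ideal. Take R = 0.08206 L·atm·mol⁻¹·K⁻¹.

P_vdW / P_ideal ≈ 0.9680

Ideal: P_ideal = RT/V_m = (0.08206)(499.0)/2.12 = 19.3151 atm
vdW: P = RT/(V_m − b) − a/V_m² = 40.9479/2.05530 − 5.51/4.49440 = 19.9231 − 1.22597 = 18.6971 atm
Ratio = 18.6971/19.3151 = 0.9680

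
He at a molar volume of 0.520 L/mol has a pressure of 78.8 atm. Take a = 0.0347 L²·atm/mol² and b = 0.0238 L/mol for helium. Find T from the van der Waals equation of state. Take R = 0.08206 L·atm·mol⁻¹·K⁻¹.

T = (P + a/V_m²)(V_m − b)/R
P + a/V_m² = 78.8 + 0.0347/(0.520)² = 78.928 atm
V_m − b = 0.520 − 0.0238 = 0.49620 L/mol
T = (78.928)(0.49620)/0.08206 = 477.3 K

T ≈ 477.3 K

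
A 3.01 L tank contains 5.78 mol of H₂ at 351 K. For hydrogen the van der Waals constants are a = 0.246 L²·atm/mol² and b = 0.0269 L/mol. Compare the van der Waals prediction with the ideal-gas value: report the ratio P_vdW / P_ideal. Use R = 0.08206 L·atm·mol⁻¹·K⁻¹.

Ideal: P_ideal = nRT/V = (5.78)(0.08206)(351)/3.01 = 55.3095 atm
vdW: P = nRT/(V − nb) − a n²/V² = 166.482/2.85452 − 8.21847/9.06010 = 58.3222 − 0.907106 = 57.4151 atm
Ratio = 57.4151/55.3095 = 1.038

P_vdW / P_ideal ≈ 1.038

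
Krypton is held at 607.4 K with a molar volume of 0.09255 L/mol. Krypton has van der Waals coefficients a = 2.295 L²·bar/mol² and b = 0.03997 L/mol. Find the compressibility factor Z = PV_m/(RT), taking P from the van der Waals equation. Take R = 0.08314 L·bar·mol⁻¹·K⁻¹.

P = RT/(V_m − b) − a/V_m² = (0.08314)(607.4)/(0.09255 − 0.03997) − 2.295/(0.09255)²
  = 50.499/0.052580 − 267.94 = 960.42 − 267.94 = 692.48 bar
Z = PV_m/(RT) = (692.48)(0.09255)/((0.08314)(607.4)) = 64.089/50.499 = 1.269

Z ≈ 1.269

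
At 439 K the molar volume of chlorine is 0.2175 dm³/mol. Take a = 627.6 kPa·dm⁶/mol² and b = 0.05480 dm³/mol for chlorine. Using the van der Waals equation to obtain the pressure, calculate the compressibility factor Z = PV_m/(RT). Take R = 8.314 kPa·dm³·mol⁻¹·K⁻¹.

Z ≈ 0.5462

P = RT/(V_m − b) − a/V_m² = (8.314)(439)/(0.2175 − 0.05480) − 627.6/(0.2175)²
  = 3649.8/0.16270 − 13267 = 22433 − 13267 = 9166 kPa
Z = PV_m/(RT) = (9166)(0.2175)/((8.314)(439)) = 1993.6/3649.8 = 0.5462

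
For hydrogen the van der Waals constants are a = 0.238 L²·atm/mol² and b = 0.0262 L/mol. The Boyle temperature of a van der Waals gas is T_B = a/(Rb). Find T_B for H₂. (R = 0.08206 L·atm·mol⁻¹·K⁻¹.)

For a van der Waals gas the second virial coefficient B₂ = b − a/(RT) vanishes at T_B = a/(Rb).
T_B = 0.238/(0.08206×0.0262) = 0.238/0.0021500 = 110.7 K

T_B ≈ 110.7 K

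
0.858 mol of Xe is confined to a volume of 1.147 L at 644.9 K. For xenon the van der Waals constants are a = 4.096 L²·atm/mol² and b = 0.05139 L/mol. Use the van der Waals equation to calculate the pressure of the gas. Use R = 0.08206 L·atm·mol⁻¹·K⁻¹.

P = nRT/(V − nb) − a n²/V²
nRT/(V − nb) = (0.858)(0.08206)(644.9)/(1.147 − 0.858×0.05139) = 45.406/1.1029 = 41.170 atm
a n²/V² = (4.096)(0.858)²/(1.147)² = 2.2920 atm
P = 41.170 − 2.2920 = 38.88 atm

P ≈ 38.88 atm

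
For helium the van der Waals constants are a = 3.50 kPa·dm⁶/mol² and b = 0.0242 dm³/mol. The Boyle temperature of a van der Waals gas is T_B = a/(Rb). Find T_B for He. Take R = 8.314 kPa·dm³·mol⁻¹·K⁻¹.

T_B ≈ 17.40 K

For a van der Waals gas the second virial coefficient B₂ = b − a/(RT) vanishes at T_B = a/(Rb).
T_B = 3.50/(8.314×0.0242) = 3.50/0.20120 = 17.40 K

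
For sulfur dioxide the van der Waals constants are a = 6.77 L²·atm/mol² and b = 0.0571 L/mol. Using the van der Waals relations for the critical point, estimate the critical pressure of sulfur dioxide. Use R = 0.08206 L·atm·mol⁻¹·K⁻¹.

P_c ≈ 76.90 atm

For a van der Waals gas, P_c = a/(27b²).
P_c = 6.77/(27×(0.0571)²) = 6.77/0.088031 = 76.90 atm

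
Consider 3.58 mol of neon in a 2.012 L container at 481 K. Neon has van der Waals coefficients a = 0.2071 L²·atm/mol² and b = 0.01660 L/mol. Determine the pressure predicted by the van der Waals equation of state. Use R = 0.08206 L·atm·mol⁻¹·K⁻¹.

P = nRT/(V − nb) − a n²/V²
nRT/(V − nb) = (3.58)(0.08206)(481)/(2.012 − 3.58×0.01660) = 141.31/1.9526 = 72.370 atm
a n²/V² = (0.2071)(3.58)²/(2.012)² = 0.65568 atm
P = 72.370 − 0.65568 = 71.71 atm

P ≈ 71.71 atm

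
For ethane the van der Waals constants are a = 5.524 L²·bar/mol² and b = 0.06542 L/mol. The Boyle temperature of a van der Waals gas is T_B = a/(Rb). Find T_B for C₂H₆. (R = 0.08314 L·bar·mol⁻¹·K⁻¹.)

T_B ≈ 1016 K

For a van der Waals gas the second virial coefficient B₂ = b − a/(RT) vanishes at T_B = a/(Rb).
T_B = 5.524/(0.08314×0.06542) = 5.524/0.0054390 = 1016 K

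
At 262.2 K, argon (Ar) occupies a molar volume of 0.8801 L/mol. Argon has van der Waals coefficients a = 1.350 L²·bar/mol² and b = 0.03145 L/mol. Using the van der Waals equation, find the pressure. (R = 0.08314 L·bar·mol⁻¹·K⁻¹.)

P = RT/(V_m − b) − a/V_m²
RT/(V_m − b) = (0.08314)(262.2)/(0.8801 − 0.03145) = 21.799/0.84865 = 25.687 bar
a/V_m² = 1.350/(0.8801)² = 1.7429 bar
P = 25.687 − 1.7429 = 23.94 bar

P ≈ 23.94 bar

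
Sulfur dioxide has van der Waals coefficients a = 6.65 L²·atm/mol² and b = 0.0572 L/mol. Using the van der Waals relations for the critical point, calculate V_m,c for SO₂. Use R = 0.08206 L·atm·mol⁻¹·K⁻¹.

V_m,c ≈ 0.1716 L/mol

For a van der Waals gas, V_m,c = 3b.
V_m,c = 3×0.0572 = 0.1716 L/mol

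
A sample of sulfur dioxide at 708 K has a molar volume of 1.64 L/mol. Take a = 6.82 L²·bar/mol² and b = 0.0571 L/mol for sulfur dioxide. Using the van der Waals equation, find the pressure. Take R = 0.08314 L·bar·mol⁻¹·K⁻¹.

P ≈ 34.65 bar

P = RT/(V_m − b) − a/V_m²
RT/(V_m − b) = (0.08314)(708)/(1.64 − 0.0571) = 58.863/1.5829 = 37.187 bar
a/V_m² = 6.82/(1.64)² = 2.5357 bar
P = 37.187 − 2.5357 = 34.65 bar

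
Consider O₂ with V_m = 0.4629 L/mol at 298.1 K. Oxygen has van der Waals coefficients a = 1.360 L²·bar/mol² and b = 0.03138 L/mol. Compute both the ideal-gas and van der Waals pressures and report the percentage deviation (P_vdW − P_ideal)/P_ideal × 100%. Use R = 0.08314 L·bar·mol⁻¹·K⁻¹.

Ideal: P_ideal = RT/V_m = (0.08314)(298.1)/0.4629 = 53.5408 bar
vdW: P = RT/(V_m − b) − a/V_m² = 24.7840/0.431520 − 1.360/0.214276 = 57.4342 − 6.34695 = 51.0873 bar
% deviation = (51.0873 − 53.5408)/53.5408 × 100% = -4.58%

-4.58 %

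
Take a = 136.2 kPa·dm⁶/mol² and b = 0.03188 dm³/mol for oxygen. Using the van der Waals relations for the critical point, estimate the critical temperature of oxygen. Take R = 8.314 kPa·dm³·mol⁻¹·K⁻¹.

For a van der Waals gas, T_c = 8a/(27Rb).
T_c = 8×136.2/(27×8.314×0.03188) = 1089.6/7.1564 = 152.3 K

T_c ≈ 152.3 K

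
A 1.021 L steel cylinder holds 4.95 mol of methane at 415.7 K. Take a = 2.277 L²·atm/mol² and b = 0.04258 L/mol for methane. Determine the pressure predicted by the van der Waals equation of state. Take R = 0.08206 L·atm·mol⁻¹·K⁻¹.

P ≈ 154.9 atm

P = nRT/(V − nb) − a n²/V²
nRT/(V − nb) = (4.95)(0.08206)(415.7)/(1.021 − 4.95×0.04258) = 168.86/0.81023 = 208.41 atm
a n²/V² = (2.277)(4.95)²/(1.021)² = 53.521 atm
P = 208.41 − 53.521 = 154.9 atm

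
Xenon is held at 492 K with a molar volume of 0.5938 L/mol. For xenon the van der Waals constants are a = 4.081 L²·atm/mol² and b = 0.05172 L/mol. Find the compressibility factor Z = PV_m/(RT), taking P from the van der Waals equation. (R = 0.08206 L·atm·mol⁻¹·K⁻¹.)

Z ≈ 0.9252

P = RT/(V_m − b) − a/V_m² = (0.08206)(492)/(0.5938 − 0.05172) − 4.081/(0.5938)²
  = 40.374/0.54208 − 11.574 = 74.480 − 11.574 = 62.906 atm
Z = PV_m/(RT) = (62.906)(0.5938)/((0.08206)(492)) = 37.354/40.374 = 0.9252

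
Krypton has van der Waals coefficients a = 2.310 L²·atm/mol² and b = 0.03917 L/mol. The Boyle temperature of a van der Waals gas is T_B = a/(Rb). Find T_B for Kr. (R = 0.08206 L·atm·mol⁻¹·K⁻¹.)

For a van der Waals gas the second virial coefficient B₂ = b − a/(RT) vanishes at T_B = a/(Rb).
T_B = 2.310/(0.08206×0.03917) = 2.310/0.0032143 = 718.7 K

T_B ≈ 718.7 K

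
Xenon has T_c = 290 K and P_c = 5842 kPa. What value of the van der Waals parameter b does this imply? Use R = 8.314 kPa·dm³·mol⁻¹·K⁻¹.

From T_c = 8a/(27Rb) and P_c = a/(27b²): b = R T_c/(8 P_c).
b = (8.314)(290)/(8×5842) = 2411.1/46736 = 0.05159 dm³/mol

b ≈ 0.05159 dm³/mol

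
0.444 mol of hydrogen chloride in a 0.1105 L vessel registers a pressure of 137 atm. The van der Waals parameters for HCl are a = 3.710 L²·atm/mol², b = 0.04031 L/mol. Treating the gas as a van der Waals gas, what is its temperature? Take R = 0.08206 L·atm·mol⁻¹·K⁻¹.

T ≈ 500.4 K

T = (P + a n²/V²)(V − nb)/(nR)
P + a n²/V² = 137 + (3.710)(0.444)²/(0.1105)² = 196.90 atm
V − nb = 0.1105 − (0.444)(0.04031) = 0.092602 L
T = (196.90)(0.092602)/((0.444)(0.08206)) = 500.4 K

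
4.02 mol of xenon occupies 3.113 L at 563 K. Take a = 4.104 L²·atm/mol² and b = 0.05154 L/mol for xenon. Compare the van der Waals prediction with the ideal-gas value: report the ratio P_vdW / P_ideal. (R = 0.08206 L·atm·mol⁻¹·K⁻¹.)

P_vdW / P_ideal ≈ 0.9566

Ideal: P_ideal = nRT/V = (4.02)(0.08206)(563)/3.113 = 59.6605 atm
vdW: P = nRT/(V − nb) − a n²/V² = 185.723/2.90581 − 66.3223/9.69077 = 63.9144 − 6.84386 = 57.0705 atm
Ratio = 57.0705/59.6605 = 0.9566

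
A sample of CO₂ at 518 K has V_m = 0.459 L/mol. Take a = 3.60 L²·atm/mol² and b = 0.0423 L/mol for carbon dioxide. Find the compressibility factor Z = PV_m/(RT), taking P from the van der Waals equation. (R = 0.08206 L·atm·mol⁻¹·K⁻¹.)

P = RT/(V_m − b) − a/V_m² = (0.08206)(518)/(0.459 − 0.0423) − 3.60/(0.459)²
  = 42.507/0.41670 − 17.087 = 102.01 − 17.087 = 84.92 atm
Z = PV_m/(RT) = (84.92)(0.459)/((0.08206)(518)) = 38.978/42.507 = 0.9170

Z ≈ 0.9170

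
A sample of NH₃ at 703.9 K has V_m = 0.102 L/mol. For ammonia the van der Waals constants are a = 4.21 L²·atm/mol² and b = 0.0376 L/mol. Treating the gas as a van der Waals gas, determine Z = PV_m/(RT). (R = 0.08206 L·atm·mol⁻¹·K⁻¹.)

Z ≈ 0.8693

P = RT/(V_m − b) − a/V_m² = (0.08206)(703.9)/(0.102 − 0.0376) − 4.21/(0.102)²
  = 57.762/0.064400 − 404.65 = 896.93 − 404.65 = 492.28 atm
Z = PV_m/(RT) = (492.28)(0.102)/((0.08206)(703.9)) = 50.213/57.762 = 0.8693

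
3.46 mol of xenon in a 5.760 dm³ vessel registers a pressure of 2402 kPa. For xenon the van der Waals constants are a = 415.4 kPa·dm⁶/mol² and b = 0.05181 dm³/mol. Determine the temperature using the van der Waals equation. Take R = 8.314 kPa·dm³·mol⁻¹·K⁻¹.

T = (P + a n²/V²)(V − nb)/(nR)
P + a n²/V² = 2402 + (415.4)(3.46)²/(5.760)² = 2551.9 kPa
V − nb = 5.760 − (3.46)(0.05181) = 5.5807 dm³
T = (2551.9)(5.5807)/((3.46)(8.314)) = 495.1 K

T ≈ 495.1 K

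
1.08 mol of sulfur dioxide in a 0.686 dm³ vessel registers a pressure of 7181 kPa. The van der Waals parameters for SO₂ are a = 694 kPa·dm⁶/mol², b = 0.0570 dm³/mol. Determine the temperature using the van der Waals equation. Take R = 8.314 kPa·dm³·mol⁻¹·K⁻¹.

T ≈ 619.0 K

T = (P + a n²/V²)(V − nb)/(nR)
P + a n²/V² = 7181 + (694)(1.08)²/(0.686)² = 8901.1 kPa
V − nb = 0.686 − (1.08)(0.0570) = 0.62444 dm³
T = (8901.1)(0.62444)/((1.08)(8.314)) = 619.0 K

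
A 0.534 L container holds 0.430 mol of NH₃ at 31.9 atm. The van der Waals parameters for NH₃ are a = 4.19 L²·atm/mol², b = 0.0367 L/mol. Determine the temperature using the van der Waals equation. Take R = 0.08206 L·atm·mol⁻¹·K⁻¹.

T ≈ 508.4 K

T = (P + a n²/V²)(V − nb)/(nR)
P + a n²/V² = 31.9 + (4.19)(0.430)²/(0.534)² = 34.617 atm
V − nb = 0.534 − (0.430)(0.0367) = 0.51822 L
T = (34.617)(0.51822)/((0.430)(0.08206)) = 508.4 K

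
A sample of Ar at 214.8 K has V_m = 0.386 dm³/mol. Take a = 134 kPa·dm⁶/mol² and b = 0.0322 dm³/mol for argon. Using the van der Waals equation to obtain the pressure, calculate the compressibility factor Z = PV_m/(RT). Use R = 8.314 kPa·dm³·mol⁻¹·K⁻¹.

Z ≈ 0.8966

P = RT/(V_m − b) − a/V_m² = (8.314)(214.8)/(0.386 − 0.0322) − 134/(0.386)²
  = 1785.8/0.35380 − 899.35 = 5047.5 − 899.35 = 4148.2 kPa
Z = PV_m/(RT) = (4148.2)(0.386)/((8.314)(214.8)) = 1601.2/1785.8 = 0.8966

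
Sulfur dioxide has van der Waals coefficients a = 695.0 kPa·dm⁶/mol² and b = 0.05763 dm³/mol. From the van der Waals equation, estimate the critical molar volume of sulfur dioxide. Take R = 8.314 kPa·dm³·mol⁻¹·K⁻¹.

For a van der Waals gas, V_m,c = 3b.
V_m,c = 3×0.05763 = 0.1729 dm³/mol

V_m,c ≈ 0.1729 dm³/mol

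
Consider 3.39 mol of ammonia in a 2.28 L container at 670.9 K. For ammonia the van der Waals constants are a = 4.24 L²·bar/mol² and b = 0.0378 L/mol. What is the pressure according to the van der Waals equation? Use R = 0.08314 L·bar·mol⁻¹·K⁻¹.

P ≈ 78.50 bar

P = nRT/(V − nb) − a n²/V²
nRT/(V − nb) = (3.39)(0.08314)(670.9)/(2.28 − 3.39×0.0378) = 189.09/2.1519 = 87.871 bar
a n²/V² = (4.24)(3.39)²/(2.28)² = 9.3734 bar
P = 87.871 − 9.3734 = 78.50 bar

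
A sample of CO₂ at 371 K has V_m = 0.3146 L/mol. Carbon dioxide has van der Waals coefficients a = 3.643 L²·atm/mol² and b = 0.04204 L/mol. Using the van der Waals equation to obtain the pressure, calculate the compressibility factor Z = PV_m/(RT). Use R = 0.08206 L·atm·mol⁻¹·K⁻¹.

Z ≈ 0.7739

P = RT/(V_m − b) − a/V_m² = (0.08206)(371)/(0.3146 − 0.04204) − 3.643/(0.3146)²
  = 30.444/0.27256 − 36.808 = 111.70 − 36.808 = 74.89 atm
Z = PV_m/(RT) = (74.89)(0.3146)/((0.08206)(371)) = 23.560/30.444 = 0.7739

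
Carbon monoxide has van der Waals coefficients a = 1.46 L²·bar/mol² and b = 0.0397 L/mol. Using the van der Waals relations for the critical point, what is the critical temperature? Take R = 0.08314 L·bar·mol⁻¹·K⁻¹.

For a van der Waals gas, T_c = 8a/(27Rb).
T_c = 8×1.46/(27×0.08314×0.0397) = 11.680/0.089118 = 131.1 K

T_c ≈ 131.1 K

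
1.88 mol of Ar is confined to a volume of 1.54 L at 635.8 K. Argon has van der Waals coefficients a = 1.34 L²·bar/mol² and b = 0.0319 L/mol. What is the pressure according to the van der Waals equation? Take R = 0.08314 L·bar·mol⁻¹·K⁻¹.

P ≈ 65.15 bar

P = nRT/(V − nb) − a n²/V²
nRT/(V − nb) = (1.88)(0.08314)(635.8)/(1.54 − 1.88×0.0319) = 99.378/1.4800 = 67.147 bar
a n²/V² = (1.34)(1.88)²/(1.54)² = 1.9970 bar
P = 67.147 − 1.9970 = 65.15 bar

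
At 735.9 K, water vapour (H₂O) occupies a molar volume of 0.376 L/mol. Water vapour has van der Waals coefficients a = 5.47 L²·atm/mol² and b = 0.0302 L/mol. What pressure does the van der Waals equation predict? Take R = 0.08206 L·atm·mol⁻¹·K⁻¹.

P = RT/(V_m − b) − a/V_m²
RT/(V_m − b) = (0.08206)(735.9)/(0.376 − 0.0302) = 60.388/0.34580 = 174.63 atm
a/V_m² = 5.47/(0.376)² = 38.691 atm
P = 174.63 − 38.691 = 135.9 atm

P ≈ 135.9 atm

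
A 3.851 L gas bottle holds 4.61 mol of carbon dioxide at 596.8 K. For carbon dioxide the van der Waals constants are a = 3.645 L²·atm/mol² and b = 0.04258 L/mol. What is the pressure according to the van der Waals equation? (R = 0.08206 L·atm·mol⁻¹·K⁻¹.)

P = nRT/(V − nb) − a n²/V²
nRT/(V − nb) = (4.61)(0.08206)(596.8)/(3.851 − 4.61×0.04258) = 225.77/3.6547 = 61.775 atm
a n²/V² = (3.645)(4.61)²/(3.851)² = 5.2234 atm
P = 61.775 − 5.2234 = 56.55 atm

P ≈ 56.55 atm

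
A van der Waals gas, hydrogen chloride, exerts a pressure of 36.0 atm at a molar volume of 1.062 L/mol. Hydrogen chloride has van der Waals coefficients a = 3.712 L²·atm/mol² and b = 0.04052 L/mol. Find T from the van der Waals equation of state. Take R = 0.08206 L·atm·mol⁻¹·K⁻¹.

T = (P + a/V_m²)(V_m − b)/R
P + a/V_m² = 36.0 + 3.712/(1.062)² = 39.291 atm
V_m − b = 1.062 − 0.04052 = 1.0215 L/mol
T = (39.291)(1.0215)/0.08206 = 489.1 K

T ≈ 489.1 K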